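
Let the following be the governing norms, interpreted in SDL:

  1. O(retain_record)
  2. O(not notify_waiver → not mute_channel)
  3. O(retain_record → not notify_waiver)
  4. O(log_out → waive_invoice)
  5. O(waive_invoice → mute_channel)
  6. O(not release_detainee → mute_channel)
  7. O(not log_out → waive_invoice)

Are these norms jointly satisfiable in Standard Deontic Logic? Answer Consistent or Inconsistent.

Premises 4 and 7 cover both cases: O(log_out → waive_invoice) and O(not log_out → waive_invoice). Since log_out ∨ not log_out is a tautology, O(waive_invoice) follows.
Applying K to premise 5 (O(waive_invoice → mute_channel)) and O(waive_invoice) yields O(mute_channel).
The contrapositive of premise 2 (O(not notify_waiver → not mute_channel)) is O(mute_channel → notify_waiver), and O(mute_channel) is already established, so O(notify_waiver).
Premise 3 is O(retain_record → not notify_waiver); contrapositively O(notify_waiver → not retain_record). Since O(notify_waiver) holds, K gives O(not retain_record).
However, premise 1 gives O(retain_record).
We now have both O(not retain_record) and O(retain_record) — retain_record is simultaneously obligatory and forbidden, violating the D-axiom.

Inconsistent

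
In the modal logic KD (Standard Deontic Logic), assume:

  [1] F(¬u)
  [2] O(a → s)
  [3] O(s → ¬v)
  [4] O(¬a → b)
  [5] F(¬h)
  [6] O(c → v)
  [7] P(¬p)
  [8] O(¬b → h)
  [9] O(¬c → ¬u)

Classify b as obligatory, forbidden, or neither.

Premise 1, F(¬u), is equivalent to O(u).
The contrapositive of premise 9 (O(¬c → ¬u)) is O(u → c), and O(u) is already established, so O(c).
Applying K to premise 6 (O(c → v)) and O(c) yields O(v).
Premise 3 is O(s → ¬v); contrapositively O(v → ¬s). Since O(v) holds, K gives O(¬s).
Premise 2 is O(a → s); contrapositively O(¬s → ¬a). Since O(¬s) holds, K gives O(¬a).
With premise 4, O(¬a → b), the K-axiom yields O(b).
Premises 5, 7, 8 do not contribute to this derivation.
Hence b is obligatory.

Obligatory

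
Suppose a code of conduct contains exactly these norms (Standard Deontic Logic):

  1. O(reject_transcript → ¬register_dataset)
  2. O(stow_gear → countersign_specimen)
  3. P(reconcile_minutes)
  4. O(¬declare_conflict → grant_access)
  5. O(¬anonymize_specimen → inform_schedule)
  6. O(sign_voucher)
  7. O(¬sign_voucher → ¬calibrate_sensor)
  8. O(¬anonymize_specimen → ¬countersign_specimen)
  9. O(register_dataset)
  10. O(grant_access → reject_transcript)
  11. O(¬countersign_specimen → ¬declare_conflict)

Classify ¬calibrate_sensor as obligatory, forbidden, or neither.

Premise 7 is O(¬sign_voucher → ¬calibrate_sensor), but O(¬sign_voucher) is not derivable from the premises, so it does not yield O(¬calibrate_sensor).
No premise or chain of K-axiom applications forces O(¬calibrate_sensor), and none forces O(calibrate_sensor). So ¬calibrate_sensor is neither obligatory nor forbidden under these norms.

Neither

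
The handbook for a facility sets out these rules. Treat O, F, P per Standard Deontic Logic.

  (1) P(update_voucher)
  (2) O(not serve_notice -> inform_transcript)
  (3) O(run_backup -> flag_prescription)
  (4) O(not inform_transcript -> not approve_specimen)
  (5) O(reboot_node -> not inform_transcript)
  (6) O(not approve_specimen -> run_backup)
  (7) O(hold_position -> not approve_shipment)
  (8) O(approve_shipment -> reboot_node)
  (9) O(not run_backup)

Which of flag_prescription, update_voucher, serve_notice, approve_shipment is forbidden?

Premise 9 states O(not run_backup) outright.
The contrapositive of premise 6 (O(not approve_specimen -> run_backup)) is O(not run_backup -> approve_specimen), and O(not run_backup) is already established, so O(approve_specimen).
Premise 4 is O(not inform_transcript -> not approve_specimen); contrapositively O(approve_specimen -> inform_transcript). Since O(approve_specimen) holds, K gives O(inform_transcript).
Premise 5 is O(reboot_node -> not inform_transcript); contrapositively O(inform_transcript -> not reboot_node). Since O(inform_transcript) holds, K gives O(not reboot_node).
Premise 8, O(approve_shipment -> reboot_node), contraposes to O(not reboot_node -> not approve_shipment); with O(not reboot_node) we get O(not approve_shipment).
So O(not approve_shipment) holds, i.e. approve_shipment is forbidden. None of the other listed options is forbidden under the premises.

approve_shipment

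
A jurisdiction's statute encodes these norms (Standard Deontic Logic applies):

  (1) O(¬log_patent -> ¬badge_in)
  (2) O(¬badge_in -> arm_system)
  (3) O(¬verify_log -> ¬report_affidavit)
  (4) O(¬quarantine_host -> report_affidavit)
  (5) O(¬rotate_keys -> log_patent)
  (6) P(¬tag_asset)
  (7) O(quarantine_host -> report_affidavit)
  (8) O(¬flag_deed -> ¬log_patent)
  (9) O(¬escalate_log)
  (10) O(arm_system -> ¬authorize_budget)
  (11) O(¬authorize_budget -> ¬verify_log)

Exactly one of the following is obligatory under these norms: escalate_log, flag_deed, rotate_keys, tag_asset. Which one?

By case analysis on quarantine_host: premise 7 gives O(quarantine_host -> report_affidavit) and premise 4 gives O(¬quarantine_host -> report_affidavit), so O(report_affidavit) either way.
The contrapositive of premise 3 (O(¬verify_log -> ¬report_affidavit)) is O(report_affidavit -> verify_log), and O(report_affidavit) is already established, so O(verify_log).
The contrapositive of premise 11 (O(¬authorize_budget -> ¬verify_log)) is O(verify_log -> authorize_budget), and O(verify_log) is already established, so O(authorize_budget).
The contrapositive of premise 10 (O(arm_system -> ¬authorize_budget)) is O(authorize_budget -> ¬arm_system), and O(authorize_budget) is already established, so O(¬arm_system).
Premise 2, O(¬badge_in -> arm_system), contraposes to O(¬arm_system -> badge_in); with O(¬arm_system) we get O(badge_in).
Premise 1 is O(¬log_patent -> ¬badge_in); contrapositively O(badge_in -> log_patent). Since O(badge_in) holds, K gives O(log_patent).
Premise 8 is O(¬flag_deed -> ¬log_patent); contrapositively O(log_patent -> flag_deed). Since O(log_patent) holds, K gives O(flag_deed).
So O(flag_deed) holds — flag_deed is obligatory. None of the other listed options is made obligatory by any chain of premises.

flag_deed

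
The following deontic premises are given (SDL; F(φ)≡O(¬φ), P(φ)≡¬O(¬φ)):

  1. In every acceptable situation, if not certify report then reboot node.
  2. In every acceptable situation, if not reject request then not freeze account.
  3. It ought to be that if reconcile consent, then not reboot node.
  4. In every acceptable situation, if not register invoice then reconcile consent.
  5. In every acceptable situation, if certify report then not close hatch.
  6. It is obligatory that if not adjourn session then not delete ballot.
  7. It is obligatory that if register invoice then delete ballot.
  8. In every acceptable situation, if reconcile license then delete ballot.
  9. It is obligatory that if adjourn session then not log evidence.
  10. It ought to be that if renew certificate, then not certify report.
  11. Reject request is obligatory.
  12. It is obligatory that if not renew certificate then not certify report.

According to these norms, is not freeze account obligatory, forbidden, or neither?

Premise 2 is O(¬reject_request → ¬freeze_account), but O(¬reject_request) is not derivable from the premises, so it does not yield O(¬freeze_account).
No premise or chain of K-axiom applications forces O(¬freeze_account), and none forces O(freeze_account). So ¬freeze_account is neither obligatory nor forbidden under these norms.

Neither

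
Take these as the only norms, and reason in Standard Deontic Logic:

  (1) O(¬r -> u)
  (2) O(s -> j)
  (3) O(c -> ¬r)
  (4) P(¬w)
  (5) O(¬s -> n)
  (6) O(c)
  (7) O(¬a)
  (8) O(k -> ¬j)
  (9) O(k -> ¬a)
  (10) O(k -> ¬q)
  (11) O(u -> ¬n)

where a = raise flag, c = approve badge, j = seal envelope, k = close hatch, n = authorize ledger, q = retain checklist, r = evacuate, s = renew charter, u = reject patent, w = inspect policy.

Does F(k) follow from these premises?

Yes

Premise 6 states O(c) outright.
Premise 3 is O(c -> ¬r); since O(c), deontic closure gives O(¬r).
Applying K to premise 1 (O(¬r -> u)) and O(¬r) yields O(u).
From O(u) and premise 11, O(u -> ¬n), we obtain O(¬n).
Premise 5 is O(¬s -> n); contrapositively O(¬n -> s). Since O(¬n) holds, K gives O(s).
Applying K to premise 2 (O(s -> j)) and O(s) yields O(j).
Premise 8 is O(k -> ¬j); contrapositively O(j -> ¬k). Since O(j) holds, K gives O(¬k).
Premises 4, 7, 9, 10 do not contribute to this derivation.
So O(¬k) holds, i.e. F(k). The claim follows.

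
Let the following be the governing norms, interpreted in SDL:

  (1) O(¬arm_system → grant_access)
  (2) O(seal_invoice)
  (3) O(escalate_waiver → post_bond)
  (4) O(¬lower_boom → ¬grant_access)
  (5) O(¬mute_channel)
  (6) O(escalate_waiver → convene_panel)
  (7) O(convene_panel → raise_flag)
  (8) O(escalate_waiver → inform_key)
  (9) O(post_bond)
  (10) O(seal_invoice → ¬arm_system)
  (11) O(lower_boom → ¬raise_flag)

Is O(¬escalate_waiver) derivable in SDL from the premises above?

Yes

From premise 2 we have O(seal_invoice).
With premise 10, O(seal_invoice → ¬arm_system), the K-axiom yields O(¬arm_system).
From O(¬arm_system) and premise 1, O(¬arm_system → grant_access), we obtain O(grant_access).
Premise 4, O(¬lower_boom → ¬grant_access), contraposes to O(grant_access → lower_boom); with O(grant_access) we get O(lower_boom).
Premise 11 is O(lower_boom → ¬raise_flag); since O(lower_boom), deontic closure gives O(¬raise_flag).
Premise 7, O(convene_panel → raise_flag), contraposes to O(¬raise_flag → ¬convene_panel); with O(¬raise_flag) we get O(¬convene_panel).
Premise 6, O(escalate_waiver → convene_panel), contraposes to O(¬convene_panel → ¬escalate_waiver); with O(¬convene_panel) we get O(¬escalate_waiver).
Premises 3, 5, 8, 9 do not contribute to this derivation.
So O(¬escalate_waiver) follows.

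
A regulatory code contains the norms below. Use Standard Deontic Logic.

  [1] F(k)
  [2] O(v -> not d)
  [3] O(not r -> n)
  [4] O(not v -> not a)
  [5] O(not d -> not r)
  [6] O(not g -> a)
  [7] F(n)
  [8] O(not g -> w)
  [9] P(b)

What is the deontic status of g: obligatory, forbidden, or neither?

Obligatory

F(n) at premise 7 means O(not n).
Premise 3, O(not r -> n), contraposes to O(not n -> r); with O(not n) we get O(r).
Premise 5, O(not d -> not r), contraposes to O(r -> d); with O(r) we get O(d).
Premise 2 is O(v -> not d); contrapositively O(d -> not v). Since O(d) holds, K gives O(not v).
Premise 4 is O(not v -> not a); since O(not v), deontic closure gives O(not a).
Premise 6, O(not g -> a), contraposes to O(not a -> g); with O(not a) we get O(g).
Premises 1, 8, 9 do not contribute to this derivation.
Hence g is obligatory.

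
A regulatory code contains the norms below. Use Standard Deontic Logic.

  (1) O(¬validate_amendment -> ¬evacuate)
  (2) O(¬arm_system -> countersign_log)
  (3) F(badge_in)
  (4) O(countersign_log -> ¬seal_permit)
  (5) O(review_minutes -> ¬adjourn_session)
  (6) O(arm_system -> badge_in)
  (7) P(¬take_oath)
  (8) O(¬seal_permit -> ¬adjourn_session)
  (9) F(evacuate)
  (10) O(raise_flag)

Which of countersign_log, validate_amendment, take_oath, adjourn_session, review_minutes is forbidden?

adjourn_session

Premise 3, F(badge_in), is equivalent to O(¬badge_in).
Premise 6 is O(arm_system -> badge_in); contrapositively O(¬badge_in -> ¬arm_system). Since O(¬badge_in) holds, K gives O(¬arm_system).
From O(¬arm_system) and premise 2, O(¬arm_system -> countersign_log), we obtain O(countersign_log).
With premise 4, O(countersign_log -> ¬seal_permit), the K-axiom yields O(¬seal_permit).
Premise 8 is O(¬seal_permit -> ¬adjourn_session); since O(¬seal_permit), deontic closure gives O(¬adjourn_session).
So O(¬adjourn_session) holds, i.e. adjourn_session is forbidden. None of the other listed options is forbidden under the premises.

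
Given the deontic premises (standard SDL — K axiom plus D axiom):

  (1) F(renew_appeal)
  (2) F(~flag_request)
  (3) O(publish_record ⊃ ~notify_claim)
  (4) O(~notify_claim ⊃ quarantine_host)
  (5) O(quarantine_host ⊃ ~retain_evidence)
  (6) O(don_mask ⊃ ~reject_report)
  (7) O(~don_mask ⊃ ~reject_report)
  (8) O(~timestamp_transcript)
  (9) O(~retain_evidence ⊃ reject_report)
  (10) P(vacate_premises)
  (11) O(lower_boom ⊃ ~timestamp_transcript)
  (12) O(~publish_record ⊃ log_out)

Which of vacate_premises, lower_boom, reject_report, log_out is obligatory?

log_out

By case analysis on ~don_mask: premise 7 gives O(~don_mask ⊃ ~reject_report) and premise 6 gives O(don_mask ⊃ ~reject_report), so O(~reject_report) either way.
Premise 9 is O(~retain_evidence ⊃ reject_report); contrapositively O(~reject_report ⊃ retain_evidence). Since O(~reject_report) holds, K gives O(retain_evidence).
Premise 5, O(quarantine_host ⊃ ~retain_evidence), contraposes to O(retain_evidence ⊃ ~quarantine_host); with O(retain_evidence) we get O(~quarantine_host).
Premise 4 is O(~notify_claim ⊃ quarantine_host); contrapositively O(~quarantine_host ⊃ notify_claim). Since O(~quarantine_host) holds, K gives O(notify_claim).
Premise 3, O(publish_record ⊃ ~notify_claim), contraposes to O(notify_claim ⊃ ~publish_record); with O(notify_claim) we get O(~publish_record).
Applying K to premise 12 (O(~publish_record ⊃ log_out)) and O(~publish_record) yields O(log_out).
So O(log_out) holds — log_out is obligatory. None of the other listed options is made obligatory by any chain of premises.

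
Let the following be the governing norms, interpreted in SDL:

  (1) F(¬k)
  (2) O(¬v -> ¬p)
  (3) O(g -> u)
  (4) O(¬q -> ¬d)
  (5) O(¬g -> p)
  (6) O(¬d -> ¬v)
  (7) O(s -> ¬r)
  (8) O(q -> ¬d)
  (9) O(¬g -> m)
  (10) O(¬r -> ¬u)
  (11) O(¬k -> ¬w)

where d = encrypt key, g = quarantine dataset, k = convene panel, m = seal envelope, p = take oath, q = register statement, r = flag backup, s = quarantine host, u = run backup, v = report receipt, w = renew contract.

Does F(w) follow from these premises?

No

Premise 11 is O(¬k -> ¬w), but O(¬k) is not derivable from the premises, so it does not yield O(¬w).
No other premise forces O(¬w). An ideal world satisfying every premise can still have w true, so F(w) is not derivable.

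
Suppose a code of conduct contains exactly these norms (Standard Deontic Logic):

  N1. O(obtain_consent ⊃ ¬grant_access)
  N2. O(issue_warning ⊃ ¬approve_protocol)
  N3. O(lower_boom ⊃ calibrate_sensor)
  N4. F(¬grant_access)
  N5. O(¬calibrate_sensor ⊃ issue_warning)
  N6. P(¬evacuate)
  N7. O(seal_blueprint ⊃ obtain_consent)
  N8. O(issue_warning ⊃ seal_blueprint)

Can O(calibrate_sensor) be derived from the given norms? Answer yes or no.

Premise 4 is F(¬grant_access), i.e. O(grant_access).
The contrapositive of premise 1 (O(obtain_consent ⊃ ¬grant_access)) is O(grant_access ⊃ ¬obtain_consent), and O(grant_access) is already established, so O(¬obtain_consent).
Premise 7, O(seal_blueprint ⊃ obtain_consent), contraposes to O(¬obtain_consent ⊃ ¬seal_blueprint); with O(¬obtain_consent) we get O(¬seal_blueprint).
The contrapositive of premise 8 (O(issue_warning ⊃ seal_blueprint)) is O(¬seal_blueprint ⊃ ¬issue_warning), and O(¬seal_blueprint) is already established, so O(¬issue_warning).
Premise 5, O(¬calibrate_sensor ⊃ issue_warning), contraposes to O(¬issue_warning ⊃ calibrate_sensor); with O(¬issue_warning) we get O(calibrate_sensor).
Premises 2, 3, 6 do not contribute to this derivation.
So O(calibrate_sensor) follows.

Yes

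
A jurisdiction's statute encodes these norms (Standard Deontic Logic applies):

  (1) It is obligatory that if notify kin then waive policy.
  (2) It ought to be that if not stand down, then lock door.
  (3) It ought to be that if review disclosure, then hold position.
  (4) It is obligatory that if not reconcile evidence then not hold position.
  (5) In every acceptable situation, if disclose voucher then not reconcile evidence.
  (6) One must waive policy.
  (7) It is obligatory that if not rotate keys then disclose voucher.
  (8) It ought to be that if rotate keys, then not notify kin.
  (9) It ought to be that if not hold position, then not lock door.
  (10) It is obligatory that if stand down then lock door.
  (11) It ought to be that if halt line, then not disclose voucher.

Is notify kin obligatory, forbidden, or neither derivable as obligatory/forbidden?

Forbidden

Premises 10 and 2 are O(stand_down → lock_door) and O(¬stand_down → lock_door); every ideal world satisfies stand_down or ¬stand_down, so in either case lock_door holds — hence O(lock_door).
Premise 9, O(¬hold_position → ¬lock_door), contraposes to O(lock_door → hold_position); with O(lock_door) we get O(hold_position).
Premise 4 is O(¬reconcile_evidence → ¬hold_position); contrapositively O(hold_position → reconcile_evidence). Since O(hold_position) holds, K gives O(reconcile_evidence).
The contrapositive of premise 5 (O(disclose_voucher → ¬reconcile_evidence)) is O(reconcile_evidence → ¬disclose_voucher), and O(reconcile_evidence) is already established, so O(¬disclose_voucher).
Premise 7, O(¬rotate_keys → disclose_voucher), contraposes to O(¬disclose_voucher → rotate_keys); with O(¬disclose_voucher) we get O(rotate_keys).
Applying K to premise 8 (O(rotate_keys → ¬notify_kin)) and O(rotate_keys) yields O(¬notify_kin).
Premises 1, 3, 6, 11 do not contribute to this derivation.
Thus O(¬notify_kin), which is F(notify_kin): notify_kin is forbidden.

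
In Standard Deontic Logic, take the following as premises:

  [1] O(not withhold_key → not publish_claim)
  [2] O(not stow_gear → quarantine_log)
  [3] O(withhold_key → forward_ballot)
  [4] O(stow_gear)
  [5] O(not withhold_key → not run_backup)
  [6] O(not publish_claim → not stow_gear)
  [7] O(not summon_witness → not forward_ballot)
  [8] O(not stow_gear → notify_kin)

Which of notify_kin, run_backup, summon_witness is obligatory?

Premise 4 gives O(stow_gear).
Premise 6 is O(not publish_claim → not stow_gear); contrapositively O(stow_gear → publish_claim). Since O(stow_gear) holds, K gives O(publish_claim).
Premise 1, O(not withhold_key → not publish_claim), contraposes to O(publish_claim → withhold_key); with O(publish_claim) we get O(withhold_key).
From O(withhold_key) and premise 3, O(withhold_key → forward_ballot), we obtain O(forward_ballot).
Premise 7 is O(not summon_witness → not forward_ballot); contrapositively O(forward_ballot → summon_witness). Since O(forward_ballot) holds, K gives O(summon_witness).
So O(summon_witness) holds — summon_witness is obligatory. None of the other listed options is made obligatory by any chain of premises.

summon_witness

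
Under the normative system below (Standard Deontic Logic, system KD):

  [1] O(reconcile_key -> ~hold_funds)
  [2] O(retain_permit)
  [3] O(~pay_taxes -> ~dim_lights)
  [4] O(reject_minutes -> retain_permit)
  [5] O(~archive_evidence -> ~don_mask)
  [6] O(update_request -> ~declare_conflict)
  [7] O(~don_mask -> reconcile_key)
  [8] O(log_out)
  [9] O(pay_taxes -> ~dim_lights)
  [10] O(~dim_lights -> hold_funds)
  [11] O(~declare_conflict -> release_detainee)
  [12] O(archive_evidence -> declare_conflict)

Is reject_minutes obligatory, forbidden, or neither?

Neither

Premise 4 is O(reject_minutes -> retain_permit); even if O(retain_permit) held, inferring O(reject_minutes) would be affirming the consequent — invalid.
No premise or chain of K-axiom applications forces O(reject_minutes), and none forces O(~reject_minutes). So reject_minutes is neither obligatory nor forbidden under these norms.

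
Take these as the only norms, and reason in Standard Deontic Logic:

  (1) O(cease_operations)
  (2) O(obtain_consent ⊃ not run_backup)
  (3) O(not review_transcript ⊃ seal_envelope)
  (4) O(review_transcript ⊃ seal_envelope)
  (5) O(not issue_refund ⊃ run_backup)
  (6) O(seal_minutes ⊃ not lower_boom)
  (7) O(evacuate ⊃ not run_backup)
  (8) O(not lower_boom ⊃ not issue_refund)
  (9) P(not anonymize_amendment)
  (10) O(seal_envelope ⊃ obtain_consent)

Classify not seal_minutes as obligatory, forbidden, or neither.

Obligatory

Premises 3 and 4 are O(not review_transcript ⊃ seal_envelope) and O(review_transcript ⊃ seal_envelope); every ideal world satisfies not review_transcript or review_transcript, so in either case seal_envelope holds — hence O(seal_envelope).
Applying K to premise 10 (O(seal_envelope ⊃ obtain_consent)) and O(seal_envelope) yields O(obtain_consent).
With premise 2, O(obtain_consent ⊃ not run_backup), the K-axiom yields O(not run_backup).
Premise 5, O(not issue_refund ⊃ run_backup), contraposes to O(not run_backup ⊃ issue_refund); with O(not run_backup) we get O(issue_refund).
The contrapositive of premise 8 (O(not lower_boom ⊃ not issue_refund)) is O(issue_refund ⊃ lower_boom), and O(issue_refund) is already established, so O(lower_boom).
Premise 6, O(seal_minutes ⊃ not lower_boom), contraposes to O(lower_boom ⊃ not seal_minutes); with O(lower_boom) we get O(not seal_minutes).
Premises 1, 7, 9 do not contribute to this derivation.
Hence not seal_minutes is obligatory.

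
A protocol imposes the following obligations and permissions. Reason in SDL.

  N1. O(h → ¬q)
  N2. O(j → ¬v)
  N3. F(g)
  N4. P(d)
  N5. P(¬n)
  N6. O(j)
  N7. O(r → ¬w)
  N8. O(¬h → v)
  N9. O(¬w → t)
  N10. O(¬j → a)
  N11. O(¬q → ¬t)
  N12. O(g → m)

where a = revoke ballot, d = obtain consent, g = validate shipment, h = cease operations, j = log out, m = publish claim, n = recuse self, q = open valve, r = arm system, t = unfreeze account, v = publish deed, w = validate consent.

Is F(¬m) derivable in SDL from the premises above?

Premise 12 is O(g → m), but O(g) is not derivable from the premises, so it does not yield O(m).
No other premise forces O(m). An ideal world satisfying every premise can still have ¬m true, so F(¬m) is not derivable.

No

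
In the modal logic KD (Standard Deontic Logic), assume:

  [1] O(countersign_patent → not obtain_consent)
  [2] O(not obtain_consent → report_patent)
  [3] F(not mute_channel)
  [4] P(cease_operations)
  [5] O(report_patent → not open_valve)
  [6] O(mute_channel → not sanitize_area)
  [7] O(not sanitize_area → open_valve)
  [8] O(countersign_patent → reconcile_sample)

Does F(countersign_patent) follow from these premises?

Yes

Premise 3 is F(not mute_channel), i.e. O(mute_channel).
Premise 6 is O(mute_channel → not sanitize_area); since O(mute_channel), deontic closure gives O(not sanitize_area).
Premise 7 is O(not sanitize_area → open_valve); since O(not sanitize_area), deontic closure gives O(open_valve).
Premise 5, O(report_patent → not open_valve), contraposes to O(open_valve → not report_patent); with O(open_valve) we get O(not report_patent).
The contrapositive of premise 2 (O(not obtain_consent → report_patent)) is O(not report_patent → obtain_consent), and O(not report_patent) is already established, so O(obtain_consent).
Premise 1, O(countersign_patent → not obtain_consent), contraposes to O(obtain_consent → not countersign_patent); with O(obtain_consent) we get O(not countersign_patent).
Premises 4, 8 do not contribute to this derivation.
So O(not countersign_patent) holds, i.e. F(countersign_patent). The claim follows.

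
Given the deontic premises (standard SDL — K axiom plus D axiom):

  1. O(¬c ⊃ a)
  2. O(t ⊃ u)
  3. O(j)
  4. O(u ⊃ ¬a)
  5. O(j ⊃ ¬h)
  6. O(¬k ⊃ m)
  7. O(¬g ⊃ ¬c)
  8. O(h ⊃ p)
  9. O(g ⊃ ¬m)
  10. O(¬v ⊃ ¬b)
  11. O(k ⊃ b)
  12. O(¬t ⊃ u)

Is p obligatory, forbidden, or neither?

Neither

Premise 8 is O(h ⊃ p), but O(h) is not derivable from the premises, so it does not yield O(p).
No premise or chain of K-axiom applications forces O(p), and none forces O(¬p). So p is neither obligatory nor forbidden under these norms.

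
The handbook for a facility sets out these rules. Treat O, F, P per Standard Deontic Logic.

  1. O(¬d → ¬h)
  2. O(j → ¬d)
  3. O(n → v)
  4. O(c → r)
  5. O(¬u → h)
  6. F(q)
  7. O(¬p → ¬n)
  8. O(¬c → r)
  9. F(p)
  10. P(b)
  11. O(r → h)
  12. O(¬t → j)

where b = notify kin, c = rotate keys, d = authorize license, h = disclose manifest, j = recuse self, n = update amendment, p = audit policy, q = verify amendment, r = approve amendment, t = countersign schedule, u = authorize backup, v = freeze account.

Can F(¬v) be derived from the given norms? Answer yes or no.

No

Premise 3 is O(n → v), but O(n) is not derivable from the premises, so it does not yield O(v).
No other premise forces O(v). An ideal world satisfying every premise can still have ¬v true, so F(¬v) is not derivable.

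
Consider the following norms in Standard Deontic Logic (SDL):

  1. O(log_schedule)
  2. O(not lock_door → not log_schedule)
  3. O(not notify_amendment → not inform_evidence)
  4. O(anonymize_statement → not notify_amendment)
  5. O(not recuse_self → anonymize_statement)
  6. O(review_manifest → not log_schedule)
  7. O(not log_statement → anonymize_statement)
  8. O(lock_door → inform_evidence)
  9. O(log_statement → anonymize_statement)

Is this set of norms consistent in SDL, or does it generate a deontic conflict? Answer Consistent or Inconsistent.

By case analysis on log_statement: premise 9 gives O(log_statement → anonymize_statement) and premise 7 gives O(not log_statement → anonymize_statement), so O(anonymize_statement) either way.
With premise 4, O(anonymize_statement → not notify_amendment), the K-axiom yields O(not notify_amendment).
With premise 3, O(not notify_amendment → not inform_evidence), the K-axiom yields O(not inform_evidence).
Premise 8 is O(lock_door → inform_evidence); contrapositively O(not inform_evidence → not lock_door). Since O(not inform_evidence) holds, K gives O(not lock_door).
With premise 2, O(not lock_door → not log_schedule), the K-axiom yields O(not log_schedule).
Yet premise 1 states O(log_schedule).
We now have both O(not log_schedule) and O(log_schedule) — log_schedule is simultaneously obligatory and forbidden, violating the D-axiom.

Inconsistent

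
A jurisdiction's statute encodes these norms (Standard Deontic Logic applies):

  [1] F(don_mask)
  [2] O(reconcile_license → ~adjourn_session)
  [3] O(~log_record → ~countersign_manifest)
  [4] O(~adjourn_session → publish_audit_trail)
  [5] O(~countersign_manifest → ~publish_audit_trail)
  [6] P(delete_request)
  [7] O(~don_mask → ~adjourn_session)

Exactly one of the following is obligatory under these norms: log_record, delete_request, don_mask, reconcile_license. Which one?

Premise 1, F(don_mask), is equivalent to O(~don_mask).
Premise 7 is O(~don_mask → ~adjourn_session); since O(~don_mask), deontic closure gives O(~adjourn_session).
With premise 4, O(~adjourn_session → publish_audit_trail), the K-axiom yields O(publish_audit_trail).
Premise 5, O(~countersign_manifest → ~publish_audit_trail), contraposes to O(publish_audit_trail → countersign_manifest); with O(publish_audit_trail) we get O(countersign_manifest).
The contrapositive of premise 3 (O(~log_record → ~countersign_manifest)) is O(countersign_manifest → log_record), and O(countersign_manifest) is already established, so O(log_record).
So O(log_record) holds — log_record is obligatory. None of the other listed options is made obligatory by any chain of premises.

log_record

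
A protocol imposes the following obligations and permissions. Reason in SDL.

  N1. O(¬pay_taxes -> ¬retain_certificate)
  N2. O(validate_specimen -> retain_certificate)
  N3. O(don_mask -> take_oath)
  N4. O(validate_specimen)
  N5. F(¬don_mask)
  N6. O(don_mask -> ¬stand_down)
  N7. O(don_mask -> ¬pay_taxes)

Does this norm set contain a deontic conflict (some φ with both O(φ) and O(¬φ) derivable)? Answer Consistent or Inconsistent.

Inconsistent

Premise 4 gives O(validate_specimen).
Premise 2 is O(validate_specimen -> retain_certificate); since O(validate_specimen), deontic closure gives O(retain_certificate).
The contrapositive of premise 1 (O(¬pay_taxes -> ¬retain_certificate)) is O(retain_certificate -> pay_taxes), and O(retain_certificate) is already established, so O(pay_taxes).
Premise 7 is O(don_mask -> ¬pay_taxes); contrapositively O(pay_taxes -> ¬don_mask). Since O(pay_taxes) holds, K gives O(¬don_mask).
But premise 5, F(¬don_mask), means O(don_mask).
We now have both O(¬don_mask) and O(don_mask) — don_mask is simultaneously obligatory and forbidden, violating the D-axiom.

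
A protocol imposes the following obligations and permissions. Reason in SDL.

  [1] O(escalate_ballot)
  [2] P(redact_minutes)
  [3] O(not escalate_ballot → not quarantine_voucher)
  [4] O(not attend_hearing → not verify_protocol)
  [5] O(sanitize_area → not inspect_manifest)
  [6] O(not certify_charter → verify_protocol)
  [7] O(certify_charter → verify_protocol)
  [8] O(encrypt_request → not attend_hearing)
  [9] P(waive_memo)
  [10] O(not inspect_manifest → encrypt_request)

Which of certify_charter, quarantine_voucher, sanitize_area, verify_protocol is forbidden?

sanitize_area

By case analysis on certify_charter: premise 7 gives O(certify_charter → verify_protocol) and premise 6 gives O(not certify_charter → verify_protocol), so O(verify_protocol) either way.
Premise 4 is O(not attend_hearing → not verify_protocol); contrapositively O(verify_protocol → attend_hearing). Since O(verify_protocol) holds, K gives O(attend_hearing).
Premise 8, O(encrypt_request → not attend_hearing), contraposes to O(attend_hearing → not encrypt_request); with O(attend_hearing) we get O(not encrypt_request).
Premise 10 is O(not inspect_manifest → encrypt_request); contrapositively O(not encrypt_request → inspect_manifest). Since O(not encrypt_request) holds, K gives O(inspect_manifest).
Premise 5 is O(sanitize_area → not inspect_manifest); contrapositively O(inspect_manifest → not sanitize_area). Since O(inspect_manifest) holds, K gives O(not sanitize_area).
So O(not sanitize_area) holds, i.e. sanitize_area is forbidden. None of the other listed options is forbidden under the premises.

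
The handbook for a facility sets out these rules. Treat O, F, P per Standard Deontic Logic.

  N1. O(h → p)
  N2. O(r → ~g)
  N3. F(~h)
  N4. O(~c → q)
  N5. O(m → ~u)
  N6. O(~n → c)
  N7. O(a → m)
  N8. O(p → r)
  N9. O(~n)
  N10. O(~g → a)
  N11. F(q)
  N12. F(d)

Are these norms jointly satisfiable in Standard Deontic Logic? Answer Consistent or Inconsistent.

Consistent

Premise 4 is O(~c → q), but O(~c) is not derivable from the premises, so it does not yield O(q).
So O(q) is not derivable, and the apparent clash with O(~q) does not arise.
A world satisfying every obligation exists (e.g. a=true, c=true, d=false, g=false, h=true, m=true, n=false, p=true, q=false, r=true, u=false); no atom is both obligatory and forbidden, so the set is consistent.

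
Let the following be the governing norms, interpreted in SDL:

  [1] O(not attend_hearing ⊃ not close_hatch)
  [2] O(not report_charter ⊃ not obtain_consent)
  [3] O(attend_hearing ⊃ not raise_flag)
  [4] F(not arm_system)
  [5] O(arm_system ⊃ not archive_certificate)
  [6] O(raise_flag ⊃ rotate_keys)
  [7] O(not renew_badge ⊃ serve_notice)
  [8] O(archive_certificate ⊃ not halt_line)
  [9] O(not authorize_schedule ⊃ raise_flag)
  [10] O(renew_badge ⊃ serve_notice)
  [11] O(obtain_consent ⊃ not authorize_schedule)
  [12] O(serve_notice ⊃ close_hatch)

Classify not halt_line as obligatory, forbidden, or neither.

Neither

Premise 8 is O(archive_certificate ⊃ not halt_line), but O(archive_certificate) is not derivable from the premises, so it does not yield O(not halt_line).
No premise or chain of K-axiom applications forces O(not halt_line), and none forces O(halt_line). So not halt_line is neither obligatory nor forbidden under these norms.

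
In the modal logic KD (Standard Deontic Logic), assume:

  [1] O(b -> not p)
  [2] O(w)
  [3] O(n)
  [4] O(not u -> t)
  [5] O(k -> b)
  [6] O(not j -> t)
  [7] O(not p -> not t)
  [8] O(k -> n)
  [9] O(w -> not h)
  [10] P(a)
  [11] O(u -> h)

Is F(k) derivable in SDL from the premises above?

Premise 2 gives O(w).
With premise 9, O(w -> not h), the K-axiom yields O(not h).
The contrapositive of premise 11 (O(u -> h)) is O(not h -> not u), and O(not h) is already established, so O(not u).
With premise 4, O(not u -> t), the K-axiom yields O(t).
The contrapositive of premise 7 (O(not p -> not t)) is O(t -> p), and O(t) is already established, so O(p).
Premise 1, O(b -> not p), contraposes to O(p -> not b); with O(p) we get O(not b).
The contrapositive of premise 5 (O(k -> b)) is O(not b -> not k), and O(not b) is already established, so O(not k).
Premises 3, 6, 8, 10 do not contribute to this derivation.
So O(not k) holds, i.e. F(k). The claim follows.

Yes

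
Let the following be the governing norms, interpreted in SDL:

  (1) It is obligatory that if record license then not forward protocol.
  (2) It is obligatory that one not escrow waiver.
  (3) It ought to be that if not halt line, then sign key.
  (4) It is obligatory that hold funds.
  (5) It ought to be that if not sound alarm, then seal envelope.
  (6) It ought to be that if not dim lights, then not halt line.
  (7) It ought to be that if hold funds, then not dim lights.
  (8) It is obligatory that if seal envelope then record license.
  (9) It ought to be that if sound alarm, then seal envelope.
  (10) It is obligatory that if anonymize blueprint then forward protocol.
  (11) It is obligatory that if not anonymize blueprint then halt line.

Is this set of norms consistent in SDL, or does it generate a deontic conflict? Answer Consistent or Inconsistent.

Premises 5 and 9 cover both cases: O(¬sound_alarm → seal_envelope) and O(sound_alarm → seal_envelope). Since ¬sound_alarm ∨ sound_alarm is a tautology, O(seal_envelope) follows.
From O(seal_envelope) and premise 8, O(seal_envelope → record_license), we obtain O(record_license).
With premise 1, O(record_license → ¬forward_protocol), the K-axiom yields O(¬forward_protocol).
Premise 10 is O(anonymize_blueprint → forward_protocol); contrapositively O(¬forward_protocol → ¬anonymize_blueprint). Since O(¬forward_protocol) holds, K gives O(¬anonymize_blueprint).
From O(¬anonymize_blueprint) and premise 11, O(¬anonymize_blueprint → halt_line), we obtain O(halt_line).
The contrapositive of premise 6 (O(¬dim_lights → ¬halt_line)) is O(halt_line → dim_lights), and O(halt_line) is already established, so O(dim_lights).
Premise 7, O(hold_funds → ¬dim_lights), contraposes to O(dim_lights → ¬hold_funds); with O(dim_lights) we get O(¬hold_funds).
But premise 4 directly asserts O(hold_funds).
We now have both O(¬hold_funds) and O(hold_funds) — hold_funds is simultaneously obligatory and forbidden, violating the D-axiom.

Inconsistent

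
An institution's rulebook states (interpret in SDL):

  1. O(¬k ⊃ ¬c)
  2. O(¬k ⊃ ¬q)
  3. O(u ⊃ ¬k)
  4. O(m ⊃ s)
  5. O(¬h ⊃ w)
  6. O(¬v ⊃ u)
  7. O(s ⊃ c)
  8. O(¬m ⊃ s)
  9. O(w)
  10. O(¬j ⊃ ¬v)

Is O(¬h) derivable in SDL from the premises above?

Premise 5 is O(¬h ⊃ w); even if O(w) held, inferring O(¬h) would be affirming the consequent — invalid.
No other premise forces O(¬h). An ideal world satisfying every premise can still have ¬h false, so O(¬h) is not derivable.

No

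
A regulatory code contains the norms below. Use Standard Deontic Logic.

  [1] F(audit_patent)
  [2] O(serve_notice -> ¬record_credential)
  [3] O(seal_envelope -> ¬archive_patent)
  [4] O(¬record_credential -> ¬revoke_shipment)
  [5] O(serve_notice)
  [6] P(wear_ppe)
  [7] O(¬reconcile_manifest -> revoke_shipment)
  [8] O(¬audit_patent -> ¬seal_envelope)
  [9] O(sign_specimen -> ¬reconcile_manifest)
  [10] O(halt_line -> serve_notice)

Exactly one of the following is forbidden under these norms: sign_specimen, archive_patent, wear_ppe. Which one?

From premise 5 we have O(serve_notice).
From O(serve_notice) and premise 2, O(serve_notice -> ¬record_credential), we obtain O(¬record_credential).
With premise 4, O(¬record_credential -> ¬revoke_shipment), the K-axiom yields O(¬revoke_shipment).
Premise 7, O(¬reconcile_manifest -> revoke_shipment), contraposes to O(¬revoke_shipment -> reconcile_manifest); with O(¬revoke_shipment) we get O(reconcile_manifest).
Premise 9 is O(sign_specimen -> ¬reconcile_manifest); contrapositively O(reconcile_manifest -> ¬sign_specimen). Since O(reconcile_manifest) holds, K gives O(¬sign_specimen).
So O(¬sign_specimen) holds, i.e. sign_specimen is forbidden. None of the other listed options is forbidden under the premises.

sign_specimen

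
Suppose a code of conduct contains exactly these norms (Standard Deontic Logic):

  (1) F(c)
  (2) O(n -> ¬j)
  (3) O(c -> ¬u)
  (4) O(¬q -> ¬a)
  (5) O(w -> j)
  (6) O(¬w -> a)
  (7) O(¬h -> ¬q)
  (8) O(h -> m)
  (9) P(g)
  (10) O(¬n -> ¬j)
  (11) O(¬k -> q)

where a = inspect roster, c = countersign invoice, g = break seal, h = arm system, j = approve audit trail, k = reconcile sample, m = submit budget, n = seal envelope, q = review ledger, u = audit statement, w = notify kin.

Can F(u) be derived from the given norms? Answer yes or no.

No

Premise 3 is O(c -> ¬u), but O(c) is not derivable from the premises, so it does not yield O(¬u).
No other premise forces O(¬u). An ideal world satisfying every premise can still have u true, so F(u) is not derivable.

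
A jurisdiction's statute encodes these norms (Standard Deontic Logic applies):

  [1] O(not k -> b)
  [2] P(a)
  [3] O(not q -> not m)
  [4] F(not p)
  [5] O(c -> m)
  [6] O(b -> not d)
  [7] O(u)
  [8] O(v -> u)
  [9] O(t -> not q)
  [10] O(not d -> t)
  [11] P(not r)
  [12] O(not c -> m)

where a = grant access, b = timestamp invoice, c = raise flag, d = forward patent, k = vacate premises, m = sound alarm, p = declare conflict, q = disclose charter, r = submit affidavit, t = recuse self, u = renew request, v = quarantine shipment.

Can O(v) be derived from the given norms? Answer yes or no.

No

Premise 8 is O(v -> u); even if O(u) held, inferring O(v) would be affirming the consequent — invalid.
No other premise forces O(v). An ideal world satisfying every premise can still have v false, so O(v) is not derivable.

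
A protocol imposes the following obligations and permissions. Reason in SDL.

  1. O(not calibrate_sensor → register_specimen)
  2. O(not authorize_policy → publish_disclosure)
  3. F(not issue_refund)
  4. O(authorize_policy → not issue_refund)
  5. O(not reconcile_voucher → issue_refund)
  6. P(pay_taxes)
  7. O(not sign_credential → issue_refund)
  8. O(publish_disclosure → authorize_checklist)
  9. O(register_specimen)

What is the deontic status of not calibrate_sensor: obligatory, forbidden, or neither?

Neither

Premise 1 is O(not calibrate_sensor → register_specimen); even if O(register_specimen) held, inferring O(not calibrate_sensor) would be affirming the consequent — invalid.
No premise or chain of K-axiom applications forces O(not calibrate_sensor), and none forces O(calibrate_sensor). So not calibrate_sensor is neither obligatory nor forbidden under these norms.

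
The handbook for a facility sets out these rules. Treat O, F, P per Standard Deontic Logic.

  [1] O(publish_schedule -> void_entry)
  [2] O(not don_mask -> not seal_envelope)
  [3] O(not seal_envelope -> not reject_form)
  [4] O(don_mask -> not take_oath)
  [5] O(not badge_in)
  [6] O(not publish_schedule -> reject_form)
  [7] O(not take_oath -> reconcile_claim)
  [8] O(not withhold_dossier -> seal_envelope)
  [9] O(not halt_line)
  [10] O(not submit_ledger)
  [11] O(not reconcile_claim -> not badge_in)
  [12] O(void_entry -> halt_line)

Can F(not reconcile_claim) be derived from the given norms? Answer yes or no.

Premise 9 states O(not halt_line) outright.
Premise 12 is O(void_entry -> halt_line); contrapositively O(not halt_line -> not void_entry). Since O(not halt_line) holds, K gives O(not void_entry).
Premise 1 is O(publish_schedule -> void_entry); contrapositively O(not void_entry -> not publish_schedule). Since O(not void_entry) holds, K gives O(not publish_schedule).
Premise 6 is O(not publish_schedule -> reject_form); since O(not publish_schedule), deontic closure gives O(reject_form).
Premise 3, O(not seal_envelope -> not reject_form), contraposes to O(reject_form -> seal_envelope); with O(reject_form) we get O(seal_envelope).
The contrapositive of premise 2 (O(not don_mask -> not seal_envelope)) is O(seal_envelope -> don_mask), and O(seal_envelope) is already established, so O(don_mask).
From O(don_mask) and premise 4, O(don_mask -> not take_oath), we obtain O(not take_oath).
With premise 7, O(not take_oath -> reconcile_claim), the K-axiom yields O(reconcile_claim).
Premises 5, 8, 10, 11 do not contribute to this derivation.
So O(reconcile_claim) holds, i.e. F(not reconcile_claim). The claim follows.

Yes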